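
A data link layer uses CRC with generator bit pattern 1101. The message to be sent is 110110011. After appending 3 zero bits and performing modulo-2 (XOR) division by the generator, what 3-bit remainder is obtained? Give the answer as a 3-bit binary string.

011

Append 3 zeros: 110110011000. Divide by 1101 (XOR where the leading bit is 1):
  pos 0: 1101 XOR 1101 = 0000
  pos 4: 1001 XOR 1101 = 0100
  pos 5: 1001 XOR 1101 = 0100
  pos 6: 1000 XOR 1101 = 0101
  pos 7: 1010 XOR 1101 = 0111
  pos 8: 1110 XOR 1101 = 0011
Remainder (last 3 bits) = 011. This is the CRC / FCS.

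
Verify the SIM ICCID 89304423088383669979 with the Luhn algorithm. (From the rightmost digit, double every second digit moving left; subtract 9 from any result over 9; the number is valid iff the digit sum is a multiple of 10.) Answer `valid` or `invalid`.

From the right, keep odd positions and double even positions (subtract 9 from any doubled value over 9):
  doubled (positions 2,4,...): 5 9 3 7 7 0 4 8 6 7 → sum 56
  kept (positions 1,3,...): 9 9 6 3 3 8 3 4 0 9 → sum 54
Total = 110.
110 mod 10 = 0, so the number is valid.

valid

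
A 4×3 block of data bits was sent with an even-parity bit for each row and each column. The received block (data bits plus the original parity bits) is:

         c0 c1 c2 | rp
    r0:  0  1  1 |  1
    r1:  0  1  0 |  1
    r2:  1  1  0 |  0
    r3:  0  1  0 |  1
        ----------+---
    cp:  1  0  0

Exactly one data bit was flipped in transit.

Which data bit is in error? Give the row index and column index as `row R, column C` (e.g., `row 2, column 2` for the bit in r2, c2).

Recompute each row's even parity and compare to rp:
  r0: data parity 0, sent rp 1 → mismatch
  r1: data parity 1, sent rp 1 → ok
  r2: data parity 0, sent rp 0 → ok
  r3: data parity 1, sent rp 1 → ok
Recompute each column's even parity and compare to cp:
  c0: data parity 1, sent cp 1 → ok
  c1: data parity 0, sent cp 0 → ok
  c2: data parity 1, sent cp 0 → mismatch
Exactly one row (r0) and one column (c2) fail → the flipped bit is at their intersection.

row 0, column 2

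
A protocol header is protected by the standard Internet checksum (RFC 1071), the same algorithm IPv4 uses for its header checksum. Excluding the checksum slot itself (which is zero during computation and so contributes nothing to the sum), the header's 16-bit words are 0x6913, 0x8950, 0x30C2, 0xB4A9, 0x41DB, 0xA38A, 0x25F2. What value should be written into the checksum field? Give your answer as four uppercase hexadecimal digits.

One's-complement addition (fold any carry out of bit 15 back into bit 0):
  0x6913 + 0x8950 = 0x0F263
  0xF263 + 0x30C2 = 0x12325 → wrap carry → 0x2326
  0x2326 + 0xB4A9 = 0x0D7CF
  0xD7CF + 0x41DB = 0x119AA → wrap carry → 0x19AB
  0x19AB + 0xA38A = 0x0BD35
  0xBD35 + 0x25F2 = 0x0E327
One's-complement sum = 0xE327.
Checksum = ~0xE327 & 0xFFFF = 0x1CD8.

1CD8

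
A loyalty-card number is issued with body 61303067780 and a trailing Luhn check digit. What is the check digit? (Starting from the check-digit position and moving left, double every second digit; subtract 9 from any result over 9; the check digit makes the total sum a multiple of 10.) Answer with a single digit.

Partial digits right→left: 0 8 7 7 6 0 3 0 3 1 6
Double every second digit counting from the check-digit position (so the 1st, 3rd, 5th, ... of the partial from the right).
  doubled (with −9 where >9): 0 5 3 6 6 3 → sum 23
  kept as-is: 8 7 0 0 1 → sum 16
Total = 23 + 16 = 39.
Check digit = (10 − (39 mod 10)) mod 10 = 1.

1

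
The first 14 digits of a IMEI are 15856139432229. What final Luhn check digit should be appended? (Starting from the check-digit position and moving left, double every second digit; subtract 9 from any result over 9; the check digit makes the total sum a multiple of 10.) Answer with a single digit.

2

Partial digits right→left: 9 2 2 2 3 4 9 3 1 6 5 8 5 1
Double every second digit counting from the check-digit position (so the 1st, 3rd, 5th, ... of the partial from the right).
  doubled (with −9 where >9): 9 4 6 9 2 1 1 → sum 32
  kept as-is: 2 2 4 3 6 8 1 → sum 26
Total = 32 + 26 = 58.
Check digit = (10 − (58 mod 10)) mod 10 = 2.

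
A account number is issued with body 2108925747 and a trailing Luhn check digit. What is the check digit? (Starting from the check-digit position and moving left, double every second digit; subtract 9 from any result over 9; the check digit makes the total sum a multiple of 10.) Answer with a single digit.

Partial digits right→left: 7 4 7 5 2 9 8 0 1 2
Double every second digit counting from the check-digit position (so the 1st, 3rd, 5th, ... of the partial from the right).
  doubled (with −9 where >9): 5 5 4 7 2 → sum 23
  kept as-is: 4 5 9 0 2 → sum 20
Total = 23 + 20 = 43.
Check digit = (10 − (43 mod 10)) mod 10 = 7.

7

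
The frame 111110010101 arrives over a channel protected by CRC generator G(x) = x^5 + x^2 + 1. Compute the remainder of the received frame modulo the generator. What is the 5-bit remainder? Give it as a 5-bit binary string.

Modulo-2 division of 111110010101 by 100101:
  pos 0: 111110 XOR 100101 = 011011
  pos 1: 110110 XOR 100101 = 010011
  pos 2: 100111 XOR 100101 = 000010
  pos 6: 100101 XOR 100101 = 000000
Remainder = 00000 (zero — the frame passes the CRC check).

00000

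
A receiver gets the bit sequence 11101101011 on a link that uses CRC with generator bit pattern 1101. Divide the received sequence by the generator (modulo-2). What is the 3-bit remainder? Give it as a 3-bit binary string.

Modulo-2 division of 11101101011 by 1101:
  pos 0: 1110 XOR 1101 = 0011
  pos 2: 1111 XOR 1101 = 0010
  pos 4: 1001 XOR 1101 = 0100
  pos 5: 1000 XOR 1101 = 0101
  pos 6: 1011 XOR 1101 = 0110
  pos 7: 1101 XOR 1101 = 0000
Remainder = 000 (zero — the frame passes the CRC check).

000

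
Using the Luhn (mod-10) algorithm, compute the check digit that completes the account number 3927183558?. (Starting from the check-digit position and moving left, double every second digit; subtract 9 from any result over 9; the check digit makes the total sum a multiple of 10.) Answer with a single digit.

7

Partial digits right→left: 8 5 5 3 8 1 7 2 9 3
Double every second digit counting from the check-digit position (so the 1st, 3rd, 5th, ... of the partial from the right).
  doubled (with −9 where >9): 7 1 7 5 9 → sum 29
  kept as-is: 5 3 1 2 3 → sum 14
Total = 29 + 14 = 43.
Check digit = (10 − (43 mod 10)) mod 10 = 7.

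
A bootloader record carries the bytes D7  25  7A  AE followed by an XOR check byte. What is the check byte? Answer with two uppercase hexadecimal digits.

26

XOR the bytes together:
  start with 0xD7
  0xD7 ⊕ 0x25 = 0xF2
  0xF2 ⊕ 0x7A = 0x88
  0x88 ⊕ 0xAE = 0x26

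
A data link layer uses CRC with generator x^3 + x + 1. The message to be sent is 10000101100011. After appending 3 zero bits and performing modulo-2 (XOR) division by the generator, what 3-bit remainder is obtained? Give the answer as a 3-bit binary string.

001

Append 3 zeros: 10000101100011000. Divide by 1011 (XOR where the leading bit is 1):
  pos 0: 1000 XOR 1011 = 0011
  pos 2: 1101 XOR 1011 = 0110
  pos 3: 1100 XOR 1011 = 0111
  pos 4: 1111 XOR 1011 = 0100
  pos 5: 1001 XOR 1011 = 0010
  pos 7: 1000 XOR 1011 = 0011
  pos 9: 1101 XOR 1011 = 0110
  pos 10: 1101 XOR 1011 = 0110
  pos 11: 1100 XOR 1011 = 0111
  pos 12: 1110 XOR 1011 = 0101
  pos 13: 1010 XOR 1011 = 0001
Remainder (last 3 bits) = 001. This is the CRC / FCS.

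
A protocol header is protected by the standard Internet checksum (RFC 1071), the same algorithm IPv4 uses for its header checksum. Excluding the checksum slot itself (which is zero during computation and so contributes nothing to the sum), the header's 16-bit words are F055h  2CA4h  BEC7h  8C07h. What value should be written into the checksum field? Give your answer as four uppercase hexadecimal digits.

One's-complement addition (fold any carry out of bit 15 back into bit 0):
  0xF055 + 0x2CA4 = 0x11CF9 → wrap carry → 0x1CFA
  0x1CFA + 0xBEC7 = 0x0DBC1
  0xDBC1 + 0x8C07 = 0x167C8 → wrap carry → 0x67C9
One's-complement sum = 0x67C9.
Checksum = ~0x67C9 & 0xFFFF = 0x9836.

9836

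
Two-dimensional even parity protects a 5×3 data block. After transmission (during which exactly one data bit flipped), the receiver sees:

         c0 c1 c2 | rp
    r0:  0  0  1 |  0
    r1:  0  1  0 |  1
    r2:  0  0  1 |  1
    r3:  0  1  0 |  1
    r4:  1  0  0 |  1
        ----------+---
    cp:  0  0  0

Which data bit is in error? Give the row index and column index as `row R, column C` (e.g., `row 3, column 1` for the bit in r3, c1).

Recompute each row's even parity and compare to rp:
  r0: data parity 1, sent rp 0 → mismatch
  r1: data parity 1, sent rp 1 → ok
  r2: data parity 1, sent rp 1 → ok
  r3: data parity 1, sent rp 1 → ok
  r4: data parity 1, sent rp 1 → ok
Recompute each column's even parity and compare to cp:
  c0: data parity 1, sent cp 0 → mismatch
  c1: data parity 0, sent cp 0 → ok
  c2: data parity 0, sent cp 0 → ok
Exactly one row (r0) and one column (c0) fail → the flipped bit is at their intersection.

row 0, column 0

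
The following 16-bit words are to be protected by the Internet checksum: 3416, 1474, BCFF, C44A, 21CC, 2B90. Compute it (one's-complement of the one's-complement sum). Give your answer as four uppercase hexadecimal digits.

One's-complement addition (fold any carry out of bit 15 back into bit 0):
  0x3416 + 0x1474 = 0x0488A
  0x488A + 0xBCFF = 0x10589 → wrap carry → 0x058A
  0x058A + 0xC44A = 0x0C9D4
  0xC9D4 + 0x21CC = 0x0EBA0
  0xEBA0 + 0x2B90 = 0x11730 → wrap carry → 0x1731
One's-complement sum = 0x1731.
Checksum = ~0x1731 & 0xFFFF = 0xE8CE.

E8CE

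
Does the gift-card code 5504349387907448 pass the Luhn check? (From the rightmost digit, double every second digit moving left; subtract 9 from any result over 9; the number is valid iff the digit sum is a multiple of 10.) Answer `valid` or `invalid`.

From the right, keep odd positions and double even positions (subtract 9 from any doubled value over 9):
  doubled (positions 2,4,...): 8 5 9 7 9 6 0 1 → sum 45
  kept (positions 1,3,...): 8 4 0 7 3 4 4 5 → sum 35
Total = 80.
80 mod 10 = 0, so the number is valid.

valid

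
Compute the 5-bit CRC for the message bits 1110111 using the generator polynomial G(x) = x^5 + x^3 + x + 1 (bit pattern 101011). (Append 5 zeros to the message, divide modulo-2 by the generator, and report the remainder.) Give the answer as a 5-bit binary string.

Append 5 zeros: 111011100000. Divide by 101011 (XOR where the leading bit is 1):
  pos 0: 111011 XOR 101011 = 010000
  pos 1: 100001 XOR 101011 = 001010
  pos 3: 101000 XOR 101011 = 000011
Remainder (last 5 bits) = 11000. This is the CRC / FCS.

11000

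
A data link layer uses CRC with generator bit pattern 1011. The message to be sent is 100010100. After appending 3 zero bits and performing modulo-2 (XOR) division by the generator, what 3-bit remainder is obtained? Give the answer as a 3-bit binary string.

Append 3 zeros: 100010100000. Divide by 1011 (XOR where the leading bit is 1):
  pos 0: 1000 XOR 1011 = 0011
  pos 2: 1110 XOR 1011 = 0101
  pos 3: 1011 XOR 1011 = 0000
Remainder (last 3 bits) = 000. This is the CRC / FCS.

000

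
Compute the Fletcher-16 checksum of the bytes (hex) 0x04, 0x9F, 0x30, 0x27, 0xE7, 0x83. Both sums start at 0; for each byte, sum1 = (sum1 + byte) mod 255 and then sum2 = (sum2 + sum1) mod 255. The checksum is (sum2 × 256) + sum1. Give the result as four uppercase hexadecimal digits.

Running sums (mod 255):
  after byte 0 (0x04): sum1=4, sum2=4
  after byte 1 (0x9F): sum1=163, sum2=167
  after byte 2 (0x30): sum1=211, sum2=123
  after byte 3 (0x27): sum1=250, sum2=118
  after byte 4 (0xE7): sum1=226, sum2=89
  after byte 5 (0x83): sum1=102, sum2=191
Checksum = sum2·256 + sum1 = 191·256 + 102 = 48998 = 0xBF66.

BF66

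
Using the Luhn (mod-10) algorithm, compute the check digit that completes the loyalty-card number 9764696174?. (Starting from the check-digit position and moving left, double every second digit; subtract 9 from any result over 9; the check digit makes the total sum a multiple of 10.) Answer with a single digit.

4

Partial digits right→left: 4 7 1 6 9 6 4 6 7 9
Double every second digit counting from the check-digit position (so the 1st, 3rd, 5th, ... of the partial from the right).
  doubled (with −9 where >9): 8 2 9 8 5 → sum 32
  kept as-is: 7 6 6 6 9 → sum 34
Total = 32 + 34 = 66.
Check digit = (10 − (66 mod 10)) mod 10 = 4.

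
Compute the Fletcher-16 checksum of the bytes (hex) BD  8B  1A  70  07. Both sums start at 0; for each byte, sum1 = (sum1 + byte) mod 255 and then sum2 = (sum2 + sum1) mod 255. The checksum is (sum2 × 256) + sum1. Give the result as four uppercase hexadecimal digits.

19DA

Running sums (mod 255):
  after byte 0 (BD): sum1=189, sum2=189
  after byte 1 (8B): sum1=73, sum2=7
  after byte 2 (1A): sum1=99, sum2=106
  after byte 3 (70): sum1=211, sum2=62
  after byte 4 (07): sum1=218, sum2=25
Checksum = sum2·256 + sum1 = 25·256 + 218 = 6618 = 0x19DA.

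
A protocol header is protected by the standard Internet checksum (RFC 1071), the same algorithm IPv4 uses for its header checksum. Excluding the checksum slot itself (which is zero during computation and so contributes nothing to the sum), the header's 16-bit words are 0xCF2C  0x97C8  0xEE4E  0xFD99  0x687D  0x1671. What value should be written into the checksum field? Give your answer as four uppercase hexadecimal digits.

One's-complement addition (fold any carry out of bit 15 back into bit 0):
  0xCF2C + 0x97C8 = 0x166F4 → wrap carry → 0x66F5
  0x66F5 + 0xEE4E = 0x15543 → wrap carry → 0x5544
  0x5544 + 0xFD99 = 0x152DD → wrap carry → 0x52DE
  0x52DE + 0x687D = 0x0BB5B
  0xBB5B + 0x1671 = 0x0D1CC
One's-complement sum = 0xD1CC.
Checksum = ~0xD1CC & 0xFFFF = 0x2E33.

2E33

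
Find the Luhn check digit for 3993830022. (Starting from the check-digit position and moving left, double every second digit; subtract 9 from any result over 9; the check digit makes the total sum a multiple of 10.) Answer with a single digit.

3

Partial digits right→left: 2 2 0 0 3 8 3 9 9 3
Double every second digit counting from the check-digit position (so the 1st, 3rd, 5th, ... of the partial from the right).
  doubled (with −9 where >9): 4 0 6 6 9 → sum 25
  kept as-is: 2 0 8 9 3 → sum 22
Total = 25 + 22 = 47.
Check digit = (10 − (47 mod 10)) mod 10 = 3.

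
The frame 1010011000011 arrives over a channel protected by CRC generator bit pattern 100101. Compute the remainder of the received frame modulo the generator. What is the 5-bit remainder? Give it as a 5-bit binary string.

00010

Modulo-2 division of 1010011000011 by 100101:
  pos 0: 101001 XOR 100101 = 001100
  pos 2: 110010 XOR 100101 = 010111
  pos 3: 101110 XOR 100101 = 001011
  pos 5: 101100 XOR 100101 = 001001
  pos 7: 100111 XOR 100101 = 000010
Remainder = 00010 (nonzero — an error is detected).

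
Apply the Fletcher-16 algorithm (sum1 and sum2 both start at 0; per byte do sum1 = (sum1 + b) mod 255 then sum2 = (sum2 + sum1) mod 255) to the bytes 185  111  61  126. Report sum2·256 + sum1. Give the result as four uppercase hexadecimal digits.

Running sums (mod 255):
  after byte 0 (185): sum1=185, sum2=185
  after byte 1 (111): sum1=41, sum2=226
  after byte 2 (61): sum1=102, sum2=73
  after byte 3 (126): sum1=228, sum2=46
Checksum = sum2·256 + sum1 = 46·256 + 228 = 12004 = 0x2EE4.

2EE4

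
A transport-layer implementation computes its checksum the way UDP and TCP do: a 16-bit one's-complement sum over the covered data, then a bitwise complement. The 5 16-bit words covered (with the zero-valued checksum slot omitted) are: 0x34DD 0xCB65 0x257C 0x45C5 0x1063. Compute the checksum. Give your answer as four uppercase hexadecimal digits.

8418

One's-complement addition (fold any carry out of bit 15 back into bit 0):
  0x34DD + 0xCB65 = 0x10042 → wrap carry → 0x0043
  0x0043 + 0x257C = 0x025BF
  0x25BF + 0x45C5 = 0x06B84
  0x6B84 + 0x1063 = 0x07BE7
One's-complement sum = 0x7BE7.
Checksum = ~0x7BE7 & 0xFFFF = 0x8418.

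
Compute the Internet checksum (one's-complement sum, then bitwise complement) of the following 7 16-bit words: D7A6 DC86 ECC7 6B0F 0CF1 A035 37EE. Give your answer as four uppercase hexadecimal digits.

0EE6

One's-complement addition (fold any carry out of bit 15 back into bit 0):
  0xD7A6 + 0xDC86 = 0x1B42C → wrap carry → 0xB42D
  0xB42D + 0xECC7 = 0x1A0F4 → wrap carry → 0xA0F5
  0xA0F5 + 0x6B0F = 0x10C04 → wrap carry → 0x0C05
  0x0C05 + 0x0CF1 = 0x018F6
  0x18F6 + 0xA035 = 0x0B92B
  0xB92B + 0x37EE = 0x0F119
One's-complement sum = 0xF119.
Checksum = ~0xF119 & 0xFFFF = 0x0EE6.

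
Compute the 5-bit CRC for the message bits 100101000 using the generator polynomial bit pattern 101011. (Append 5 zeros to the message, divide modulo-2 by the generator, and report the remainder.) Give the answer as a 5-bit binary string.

Append 5 zeros: 10010100000000. Divide by 101011 (XOR where the leading bit is 1):
  pos 0: 100101 XOR 101011 = 001110
  pos 2: 111000 XOR 101011 = 010011
  pos 3: 100110 XOR 101011 = 001101
  pos 5: 110100 XOR 101011 = 011111
  pos 6: 111110 XOR 101011 = 010101
  pos 7: 101010 XOR 101011 = 000001
Remainder (last 5 bits) = 00010. This is the CRC / FCS.

00010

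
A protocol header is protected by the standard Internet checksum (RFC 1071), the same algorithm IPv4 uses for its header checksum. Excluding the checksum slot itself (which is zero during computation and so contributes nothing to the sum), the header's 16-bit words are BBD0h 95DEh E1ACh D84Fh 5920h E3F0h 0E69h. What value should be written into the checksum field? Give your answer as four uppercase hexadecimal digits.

One's-complement addition (fold any carry out of bit 15 back into bit 0):
  0xBBD0 + 0x95DE = 0x151AE → wrap carry → 0x51AF
  0x51AF + 0xE1AC = 0x1335B → wrap carry → 0x335C
  0x335C + 0xD84F = 0x10BAB → wrap carry → 0x0BAC
  0x0BAC + 0x5920 = 0x064CC
  0x64CC + 0xE3F0 = 0x148BC → wrap carry → 0x48BD
  0x48BD + 0x0E69 = 0x05726
One's-complement sum = 0x5726.
Checksum = ~0x5726 & 0xFFFF = 0xA8D9.

A8D9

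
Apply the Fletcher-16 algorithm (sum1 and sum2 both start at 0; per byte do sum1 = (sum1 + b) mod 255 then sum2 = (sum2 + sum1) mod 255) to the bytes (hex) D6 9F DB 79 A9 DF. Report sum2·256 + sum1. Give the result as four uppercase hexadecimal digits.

3655

Running sums (mod 255):
  after byte 0 (D6): sum1=214, sum2=214
  after byte 1 (9F): sum1=118, sum2=77
  after byte 2 (DB): sum1=82, sum2=159
  after byte 3 (79): sum1=203, sum2=107
  after byte 4 (A9): sum1=117, sum2=224
  after byte 5 (DF): sum1=85, sum2=54
Checksum = sum2·256 + sum1 = 54·256 + 85 = 13909 = 0x3655.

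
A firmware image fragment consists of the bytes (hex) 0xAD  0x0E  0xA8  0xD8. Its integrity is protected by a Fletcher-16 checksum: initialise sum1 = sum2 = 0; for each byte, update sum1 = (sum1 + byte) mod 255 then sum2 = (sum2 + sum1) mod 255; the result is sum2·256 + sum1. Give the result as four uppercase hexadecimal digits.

0B3D

Running sums (mod 255):
  after byte 0 (0xAD): sum1=173, sum2=173
  after byte 1 (0x0E): sum1=187, sum2=105
  after byte 2 (0xA8): sum1=100, sum2=205
  after byte 3 (0xD8): sum1=61, sum2=11
Checksum = sum2·256 + sum1 = 11·256 + 61 = 2877 = 0x0B3D.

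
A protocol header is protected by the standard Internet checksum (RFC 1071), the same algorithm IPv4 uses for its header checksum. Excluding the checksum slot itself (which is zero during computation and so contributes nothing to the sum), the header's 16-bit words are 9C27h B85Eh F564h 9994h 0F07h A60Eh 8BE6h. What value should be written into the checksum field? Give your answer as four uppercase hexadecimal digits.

DB83

One's-complement addition (fold any carry out of bit 15 back into bit 0):
  0x9C27 + 0xB85E = 0x15485 → wrap carry → 0x5486
  0x5486 + 0xF564 = 0x149EA → wrap carry → 0x49EB
  0x49EB + 0x9994 = 0x0E37F
  0xE37F + 0x0F07 = 0x0F286
  0xF286 + 0xA60E = 0x19894 → wrap carry → 0x9895
  0x9895 + 0x8BE6 = 0x1247B → wrap carry → 0x247C
One's-complement sum = 0x247C.
Checksum = ~0x247C & 0xFFFF = 0xDB83.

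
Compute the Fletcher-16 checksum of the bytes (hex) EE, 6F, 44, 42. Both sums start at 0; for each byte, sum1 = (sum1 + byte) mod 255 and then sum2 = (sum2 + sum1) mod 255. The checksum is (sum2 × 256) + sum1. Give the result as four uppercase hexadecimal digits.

D4E4

Running sums (mod 255):
  after byte 0 (EE): sum1=238, sum2=238
  after byte 1 (6F): sum1=94, sum2=77
  after byte 2 (44): sum1=162, sum2=239
  after byte 3 (42): sum1=228, sum2=212
Checksum = sum2·256 + sum1 = 212·256 + 228 = 54500 = 0xD4E4.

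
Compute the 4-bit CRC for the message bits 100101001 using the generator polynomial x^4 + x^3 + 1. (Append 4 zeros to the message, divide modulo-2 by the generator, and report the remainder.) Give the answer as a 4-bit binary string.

1000

Append 4 zeros: 1001010010000. Divide by 11001 (XOR where the leading bit is 1):
  pos 0: 10010 XOR 11001 = 01011
  pos 1: 10111 XOR 11001 = 01110
  pos 2: 11100 XOR 11001 = 00101
  pos 4: 10101 XOR 11001 = 01100
  pos 5: 11000 XOR 11001 = 00001
Remainder (last 4 bits) = 1000. This is the CRC / FCS.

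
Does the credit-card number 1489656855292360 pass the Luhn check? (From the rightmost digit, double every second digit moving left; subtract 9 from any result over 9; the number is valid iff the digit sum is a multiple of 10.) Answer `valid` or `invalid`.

valid

From the right, keep odd positions and double even positions (subtract 9 from any doubled value over 9):
  doubled (positions 2,4,...): 3 4 4 1 3 3 7 2 → sum 27
  kept (positions 1,3,...): 0 3 9 5 8 5 9 4 → sum 43
Total = 70.
70 mod 10 = 0, so the number is valid.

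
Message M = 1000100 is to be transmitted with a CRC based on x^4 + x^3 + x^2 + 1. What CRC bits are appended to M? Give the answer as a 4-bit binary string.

0110

Append 4 zeros: 10001000000. Divide by 11101 (XOR where the leading bit is 1):
  pos 0: 10001 XOR 11101 = 01100
  pos 1: 11000 XOR 11101 = 00101
  pos 3: 10100 XOR 11101 = 01001
  pos 4: 10010 XOR 11101 = 01111
  pos 5: 11110 XOR 11101 = 00011
Remainder (last 4 bits) = 0110. This is the CRC / FCS.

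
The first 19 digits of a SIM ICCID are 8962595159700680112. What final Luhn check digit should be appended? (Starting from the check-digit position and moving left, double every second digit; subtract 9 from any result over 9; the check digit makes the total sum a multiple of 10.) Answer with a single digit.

2

Partial digits right→left: 2 1 1 0 8 6 0 0 7 9 5 1 5 9 5 2 6 9 8
Double every second digit counting from the check-digit position (so the 1st, 3rd, 5th, ... of the partial from the right).
  doubled (with −9 where >9): 4 2 7 0 5 1 1 1 3 7 → sum 31
  kept as-is: 1 0 6 0 9 1 9 2 9 → sum 37
Total = 31 + 37 = 68.
Check digit = (10 − (68 mod 10)) mod 10 = 2.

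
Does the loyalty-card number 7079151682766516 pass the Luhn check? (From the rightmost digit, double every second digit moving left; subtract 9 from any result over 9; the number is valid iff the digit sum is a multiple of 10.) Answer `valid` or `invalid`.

valid

From the right, keep odd positions and double even positions (subtract 9 from any doubled value over 9):
  doubled (positions 2,4,...): 2 3 5 7 2 2 5 5 → sum 31
  kept (positions 1,3,...): 6 5 6 2 6 5 9 0 → sum 39
Total = 70.
70 mod 10 = 0, so the number is valid.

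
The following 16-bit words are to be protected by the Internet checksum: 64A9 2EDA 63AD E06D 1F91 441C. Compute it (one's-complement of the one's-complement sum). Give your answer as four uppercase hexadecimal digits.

One's-complement addition (fold any carry out of bit 15 back into bit 0):
  0x64A9 + 0x2EDA = 0x09383
  0x9383 + 0x63AD = 0x0F730
  0xF730 + 0xE06D = 0x1D79D → wrap carry → 0xD79E
  0xD79E + 0x1F91 = 0x0F72F
  0xF72F + 0x441C = 0x13B4B → wrap carry → 0x3B4C
One's-complement sum = 0x3B4C.
Checksum = ~0x3B4C & 0xFFFF = 0xC4B3.

C4B3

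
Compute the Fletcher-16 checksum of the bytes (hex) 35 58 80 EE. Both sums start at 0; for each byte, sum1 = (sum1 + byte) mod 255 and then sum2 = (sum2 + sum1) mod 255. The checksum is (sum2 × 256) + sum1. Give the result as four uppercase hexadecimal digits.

Running sums (mod 255):
  after byte 0 (35): sum1=53, sum2=53
  after byte 1 (58): sum1=141, sum2=194
  after byte 2 (80): sum1=14, sum2=208
  after byte 3 (EE): sum1=252, sum2=205
Checksum = sum2·256 + sum1 = 205·256 + 252 = 52732 = 0xCDFC.

CDFC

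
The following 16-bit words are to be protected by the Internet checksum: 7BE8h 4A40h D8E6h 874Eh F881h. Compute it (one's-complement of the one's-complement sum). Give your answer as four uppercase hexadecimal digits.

E11F

One's-complement addition (fold any carry out of bit 15 back into bit 0):
  0x7BE8 + 0x4A40 = 0x0C628
  0xC628 + 0xD8E6 = 0x19F0E → wrap carry → 0x9F0F
  0x9F0F + 0x874E = 0x1265D → wrap carry → 0x265E
  0x265E + 0xF881 = 0x11EDF → wrap carry → 0x1EE0
One's-complement sum = 0x1EE0.
Checksum = ~0x1EE0 & 0xFFFF = 0xE11F.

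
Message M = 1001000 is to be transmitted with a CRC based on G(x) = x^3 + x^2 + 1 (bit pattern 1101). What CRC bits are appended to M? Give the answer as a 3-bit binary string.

Append 3 zeros: 1001000000. Divide by 1101 (XOR where the leading bit is 1):
  pos 0: 1001 XOR 1101 = 0100
  pos 1: 1000 XOR 1101 = 0101
  pos 2: 1010 XOR 1101 = 0111
  pos 3: 1110 XOR 1101 = 0011
  pos 5: 1100 XOR 1101 = 0001
Remainder (last 3 bits) = 010. This is the CRC / FCS.

010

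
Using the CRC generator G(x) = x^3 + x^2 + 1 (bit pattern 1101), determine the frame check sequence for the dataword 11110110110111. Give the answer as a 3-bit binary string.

Append 3 zeros: 11110110110111000. Divide by 1101 (XOR where the leading bit is 1):
  pos 0: 1111 XOR 1101 = 0010
  pos 2: 1001 XOR 1101 = 0100
  pos 3: 1001 XOR 1101 = 0100
  pos 4: 1000 XOR 1101 = 0101
  pos 5: 1011 XOR 1101 = 0110
  pos 6: 1101 XOR 1101 = 0000
  pos 11: 1110 XOR 1101 = 0011
  pos 13: 1100 XOR 1101 = 0001
Remainder (last 3 bits) = 001. This is the CRC / FCS.

001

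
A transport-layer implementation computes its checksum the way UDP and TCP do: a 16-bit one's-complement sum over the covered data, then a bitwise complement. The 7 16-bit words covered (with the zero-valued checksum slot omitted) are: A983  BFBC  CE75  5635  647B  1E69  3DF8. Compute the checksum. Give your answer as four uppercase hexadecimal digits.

B137

One's-complement addition (fold any carry out of bit 15 back into bit 0):
  0xA983 + 0xBFBC = 0x1693F → wrap carry → 0x6940
  0x6940 + 0xCE75 = 0x137B5 → wrap carry → 0x37B6
  0x37B6 + 0x5635 = 0x08DEB
  0x8DEB + 0x647B = 0x0F266
  0xF266 + 0x1E69 = 0x110CF → wrap carry → 0x10D0
  0x10D0 + 0x3DF8 = 0x04EC8
One's-complement sum = 0x4EC8.
Checksum = ~0x4EC8 & 0xFFFF = 0xB137.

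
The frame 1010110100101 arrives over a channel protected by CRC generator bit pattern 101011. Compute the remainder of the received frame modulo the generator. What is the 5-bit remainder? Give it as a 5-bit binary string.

01110

Modulo-2 division of 1010110100101 by 101011:
  pos 0: 101011 XOR 101011 = 000000
  pos 7: 100101 XOR 101011 = 001110
Remainder = 01110 (nonzero — an error is detected).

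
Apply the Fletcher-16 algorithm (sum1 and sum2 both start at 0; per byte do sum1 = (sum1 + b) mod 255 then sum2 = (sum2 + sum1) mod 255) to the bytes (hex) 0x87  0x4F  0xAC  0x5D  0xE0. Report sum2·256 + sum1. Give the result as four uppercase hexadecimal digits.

Running sums (mod 255):
  after byte 0 (0x87): sum1=135, sum2=135
  after byte 1 (0x4F): sum1=214, sum2=94
  after byte 2 (0xAC): sum1=131, sum2=225
  after byte 3 (0x5D): sum1=224, sum2=194
  after byte 4 (0xE0): sum1=193, sum2=132
Checksum = sum2·256 + sum1 = 132·256 + 193 = 33985 = 0x84C1.

84C1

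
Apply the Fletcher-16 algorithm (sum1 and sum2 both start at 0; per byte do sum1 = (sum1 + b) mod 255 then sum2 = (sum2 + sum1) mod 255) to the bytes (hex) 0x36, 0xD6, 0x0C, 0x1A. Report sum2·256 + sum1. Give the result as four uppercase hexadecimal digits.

8F33

Running sums (mod 255):
  after byte 0 (0x36): sum1=54, sum2=54
  after byte 1 (0xD6): sum1=13, sum2=67
  after byte 2 (0x0C): sum1=25, sum2=92
  after byte 3 (0x1A): sum1=51, sum2=143
Checksum = sum2·256 + sum1 = 143·256 + 51 = 36659 = 0x8F33.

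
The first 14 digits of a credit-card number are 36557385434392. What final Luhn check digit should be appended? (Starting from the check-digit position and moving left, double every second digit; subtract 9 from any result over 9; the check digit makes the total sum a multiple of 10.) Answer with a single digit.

3

Partial digits right→left: 2 9 3 4 3 4 5 8 3 7 5 5 6 3
Double every second digit counting from the check-digit position (so the 1st, 3rd, 5th, ... of the partial from the right).
  doubled (with −9 where >9): 4 6 6 1 6 1 3 → sum 27
  kept as-is: 9 4 4 8 7 5 3 → sum 40
Total = 27 + 40 = 67.
Check digit = (10 − (67 mod 10)) mod 10 = 3.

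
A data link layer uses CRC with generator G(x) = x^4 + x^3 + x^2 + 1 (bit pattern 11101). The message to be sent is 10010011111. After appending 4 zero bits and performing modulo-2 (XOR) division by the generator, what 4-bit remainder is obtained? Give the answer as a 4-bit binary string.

Append 4 zeros: 100100111110000. Divide by 11101 (XOR where the leading bit is 1):
  pos 0: 10010 XOR 11101 = 01111
  pos 1: 11110 XOR 11101 = 00011
  pos 4: 11111 XOR 11101 = 00010
  pos 7: 10110 XOR 11101 = 01011
  pos 8: 10110 XOR 11101 = 01011
  pos 9: 10110 XOR 11101 = 01011
  pos 10: 10110 XOR 11101 = 01011
Remainder (last 4 bits) = 1011. This is the CRC / FCS.

1011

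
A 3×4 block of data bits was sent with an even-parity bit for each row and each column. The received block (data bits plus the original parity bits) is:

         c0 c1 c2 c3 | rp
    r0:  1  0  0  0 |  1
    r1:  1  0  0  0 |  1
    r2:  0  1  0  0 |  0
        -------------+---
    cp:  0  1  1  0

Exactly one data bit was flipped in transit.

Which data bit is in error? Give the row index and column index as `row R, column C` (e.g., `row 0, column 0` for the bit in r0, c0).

Recompute each row's even parity and compare to rp:
  r0: data parity 1, sent rp 1 → ok
  r1: data parity 1, sent rp 1 → ok
  r2: data parity 1, sent rp 0 → mismatch
Recompute each column's even parity and compare to cp:
  c0: data parity 0, sent cp 0 → ok
  c1: data parity 1, sent cp 1 → ok
  c2: data parity 0, sent cp 1 → mismatch
  c3: data parity 0, sent cp 0 → ok
Exactly one row (r2) and one column (c2) fail → the flipped bit is at their intersection.

row 2, column 2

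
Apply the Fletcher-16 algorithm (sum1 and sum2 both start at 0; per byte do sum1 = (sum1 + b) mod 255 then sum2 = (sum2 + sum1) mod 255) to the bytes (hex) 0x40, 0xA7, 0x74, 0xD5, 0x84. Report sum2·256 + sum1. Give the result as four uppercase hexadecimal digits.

6DB6

Running sums (mod 255):
  after byte 0 (0x40): sum1=64, sum2=64
  after byte 1 (0xA7): sum1=231, sum2=40
  after byte 2 (0x74): sum1=92, sum2=132
  after byte 3 (0xD5): sum1=50, sum2=182
  after byte 4 (0x84): sum1=182, sum2=109
Checksum = sum2·256 + sum1 = 109·256 + 182 = 28086 = 0x6DB6.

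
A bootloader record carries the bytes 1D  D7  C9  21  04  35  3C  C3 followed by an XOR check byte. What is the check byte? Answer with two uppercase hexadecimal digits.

EC

XOR the bytes together:
  start with 0x1D
  0x1D ⊕ 0xD7 = 0xCA
  0xCA ⊕ 0xC9 = 0x03
  0x03 ⊕ 0x21 = 0x22
  0x22 ⊕ 0x04 = 0x26
  0x26 ⊕ 0x35 = 0x13
  0x13 ⊕ 0x3C = 0x2F
  0x2F ⊕ 0xC3 = 0xEC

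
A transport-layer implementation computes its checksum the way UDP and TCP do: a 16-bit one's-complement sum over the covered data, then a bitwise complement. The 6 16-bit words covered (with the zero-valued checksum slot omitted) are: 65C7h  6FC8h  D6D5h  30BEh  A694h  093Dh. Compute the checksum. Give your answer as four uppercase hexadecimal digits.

730A

One's-complement addition (fold any carry out of bit 15 back into bit 0):
  0x65C7 + 0x6FC8 = 0x0D58F
  0xD58F + 0xD6D5 = 0x1AC64 → wrap carry → 0xAC65
  0xAC65 + 0x30BE = 0x0DD23
  0xDD23 + 0xA694 = 0x183B7 → wrap carry → 0x83B8
  0x83B8 + 0x093D = 0x08CF5
One's-complement sum = 0x8CF5.
Checksum = ~0x8CF5 & 0xFFFF = 0x730A.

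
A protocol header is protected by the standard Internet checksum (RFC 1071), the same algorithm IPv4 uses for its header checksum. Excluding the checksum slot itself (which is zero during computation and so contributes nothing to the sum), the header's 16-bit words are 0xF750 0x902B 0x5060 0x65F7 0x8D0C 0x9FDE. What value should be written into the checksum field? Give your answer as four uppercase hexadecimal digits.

9540

One's-complement addition (fold any carry out of bit 15 back into bit 0):
  0xF750 + 0x902B = 0x1877B → wrap carry → 0x877C
  0x877C + 0x5060 = 0x0D7DC
  0xD7DC + 0x65F7 = 0x13DD3 → wrap carry → 0x3DD4
  0x3DD4 + 0x8D0C = 0x0CAE0
  0xCAE0 + 0x9FDE = 0x16ABE → wrap carry → 0x6ABF
One's-complement sum = 0x6ABF.
Checksum = ~0x6ABF & 0xFFFF = 0x9540.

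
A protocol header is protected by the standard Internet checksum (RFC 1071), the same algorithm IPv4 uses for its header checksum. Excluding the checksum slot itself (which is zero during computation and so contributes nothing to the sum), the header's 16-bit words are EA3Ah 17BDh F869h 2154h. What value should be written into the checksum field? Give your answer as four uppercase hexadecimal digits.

One's-complement addition (fold any carry out of bit 15 back into bit 0):
  0xEA3A + 0x17BD = 0x101F7 → wrap carry → 0x01F8
  0x01F8 + 0xF869 = 0x0FA61
  0xFA61 + 0x2154 = 0x11BB5 → wrap carry → 0x1BB6
One's-complement sum = 0x1BB6.
Checksum = ~0x1BB6 & 0xFFFF = 0xE449.

E449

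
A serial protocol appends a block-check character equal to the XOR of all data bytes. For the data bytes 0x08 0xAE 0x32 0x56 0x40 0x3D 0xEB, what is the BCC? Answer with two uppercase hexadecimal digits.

54

XOR the bytes together:
  start with 0x08
  0x08 ⊕ 0xAE = 0xA6
  0xA6 ⊕ 0x32 = 0x94
  0x94 ⊕ 0x56 = 0xC2
  0xC2 ⊕ 0x40 = 0x82
  0x82 ⊕ 0x3D = 0xBF
  0xBF ⊕ 0xEB = 0x54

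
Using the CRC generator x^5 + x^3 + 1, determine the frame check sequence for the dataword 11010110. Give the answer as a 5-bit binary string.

Append 5 zeros: 1101011000000. Divide by 101001 (XOR where the leading bit is 1):
  pos 0: 110101 XOR 101001 = 011100
  pos 1: 111001 XOR 101001 = 010000
  pos 2: 100000 XOR 101001 = 001001
  pos 4: 100100 XOR 101001 = 001101
  pos 6: 110100 XOR 101001 = 011101
  pos 7: 111010 XOR 101001 = 010011
Remainder (last 5 bits) = 10011. This is the CRC / FCS.

10011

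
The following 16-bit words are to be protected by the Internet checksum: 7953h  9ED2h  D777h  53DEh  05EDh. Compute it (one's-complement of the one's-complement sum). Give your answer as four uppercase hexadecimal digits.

B696

One's-complement addition (fold any carry out of bit 15 back into bit 0):
  0x7953 + 0x9ED2 = 0x11825 → wrap carry → 0x1826
  0x1826 + 0xD777 = 0x0EF9D
  0xEF9D + 0x53DE = 0x1437B → wrap carry → 0x437C
  0x437C + 0x05ED = 0x04969
One's-complement sum = 0x4969.
Checksum = ~0x4969 & 0xFFFF = 0xB696.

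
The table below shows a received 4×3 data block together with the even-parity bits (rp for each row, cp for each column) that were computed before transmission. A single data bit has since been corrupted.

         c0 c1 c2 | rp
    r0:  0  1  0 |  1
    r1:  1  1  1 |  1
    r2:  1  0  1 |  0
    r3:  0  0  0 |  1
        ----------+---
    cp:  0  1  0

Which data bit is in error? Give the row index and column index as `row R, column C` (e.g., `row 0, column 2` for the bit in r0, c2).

row 3, column 1

Recompute each row's even parity and compare to rp:
  r0: data parity 1, sent rp 1 → ok
  r1: data parity 1, sent rp 1 → ok
  r2: data parity 0, sent rp 0 → ok
  r3: data parity 0, sent rp 1 → mismatch
Recompute each column's even parity and compare to cp:
  c0: data parity 0, sent cp 0 → ok
  c1: data parity 0, sent cp 1 → mismatch
  c2: data parity 0, sent cp 0 → ok
Exactly one row (r3) and one column (c1) fail → the flipped bit is at their intersection.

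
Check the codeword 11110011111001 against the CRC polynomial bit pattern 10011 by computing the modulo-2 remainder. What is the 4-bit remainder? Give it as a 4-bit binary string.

Modulo-2 division of 11110011111001 by 10011:
  pos 0: 11110 XOR 10011 = 01101
  pos 1: 11010 XOR 10011 = 01001
  pos 2: 10011 XOR 10011 = 00000
  pos 7: 11110 XOR 10011 = 01101
  pos 8: 11010 XOR 10011 = 01001
  pos 9: 10011 XOR 10011 = 00000
Remainder = 0000 (zero — the frame passes the CRC check).

0000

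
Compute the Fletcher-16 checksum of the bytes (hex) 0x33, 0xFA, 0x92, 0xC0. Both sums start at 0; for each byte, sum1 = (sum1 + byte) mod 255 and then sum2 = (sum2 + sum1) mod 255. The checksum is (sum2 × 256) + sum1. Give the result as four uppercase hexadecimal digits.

A381

Running sums (mod 255):
  after byte 0 (0x33): sum1=51, sum2=51
  after byte 1 (0xFA): sum1=46, sum2=97
  after byte 2 (0x92): sum1=192, sum2=34
  after byte 3 (0xC0): sum1=129, sum2=163
Checksum = sum2·256 + sum1 = 163·256 + 129 = 41857 = 0xA381.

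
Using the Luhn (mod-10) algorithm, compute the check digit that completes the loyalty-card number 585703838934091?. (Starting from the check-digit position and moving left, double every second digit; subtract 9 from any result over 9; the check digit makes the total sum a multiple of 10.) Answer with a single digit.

3

Partial digits right→left: 1 9 0 4 3 9 8 3 8 3 0 7 5 8 5
Double every second digit counting from the check-digit position (so the 1st, 3rd, 5th, ... of the partial from the right).
  doubled (with −9 where >9): 2 0 6 7 7 0 1 1 → sum 24
  kept as-is: 9 4 9 3 3 7 8 → sum 43
Total = 24 + 43 = 67.
Check digit = (10 − (67 mod 10)) mod 10 = 3.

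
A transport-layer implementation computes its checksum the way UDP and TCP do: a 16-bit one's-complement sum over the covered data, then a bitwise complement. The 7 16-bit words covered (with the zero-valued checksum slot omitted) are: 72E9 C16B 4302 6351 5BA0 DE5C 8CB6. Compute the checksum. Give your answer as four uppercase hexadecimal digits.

5EA3

One's-complement addition (fold any carry out of bit 15 back into bit 0):
  0x72E9 + 0xC16B = 0x13454 → wrap carry → 0x3455
  0x3455 + 0x4302 = 0x07757
  0x7757 + 0x6351 = 0x0DAA8
  0xDAA8 + 0x5BA0 = 0x13648 → wrap carry → 0x3649
  0x3649 + 0xDE5C = 0x114A5 → wrap carry → 0x14A6
  0x14A6 + 0x8CB6 = 0x0A15C
One's-complement sum = 0xA15C.
Checksum = ~0xA15C & 0xFFFF = 0x5EA3.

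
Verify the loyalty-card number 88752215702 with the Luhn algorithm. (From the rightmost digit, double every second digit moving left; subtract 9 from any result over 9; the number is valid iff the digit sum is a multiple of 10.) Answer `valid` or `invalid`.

From the right, keep odd positions and double even positions (subtract 9 from any doubled value over 9):
  doubled (positions 2,4,...): 0 1 4 1 7 → sum 13
  kept (positions 1,3,...): 2 7 1 2 7 8 → sum 27
Total = 40.
40 mod 10 = 0, so the number is valid.

valid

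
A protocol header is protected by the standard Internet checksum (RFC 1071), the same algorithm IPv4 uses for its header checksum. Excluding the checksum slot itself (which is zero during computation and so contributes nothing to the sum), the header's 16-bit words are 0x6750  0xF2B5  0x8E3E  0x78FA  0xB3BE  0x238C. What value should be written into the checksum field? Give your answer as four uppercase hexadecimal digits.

C775

One's-complement addition (fold any carry out of bit 15 back into bit 0):
  0x6750 + 0xF2B5 = 0x15A05 → wrap carry → 0x5A06
  0x5A06 + 0x8E3E = 0x0E844
  0xE844 + 0x78FA = 0x1613E → wrap carry → 0x613F
  0x613F + 0xB3BE = 0x114FD → wrap carry → 0x14FE
  0x14FE + 0x238C = 0x0388A
One's-complement sum = 0x388A.
Checksum = ~0x388A & 0xFFFF = 0xC775.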